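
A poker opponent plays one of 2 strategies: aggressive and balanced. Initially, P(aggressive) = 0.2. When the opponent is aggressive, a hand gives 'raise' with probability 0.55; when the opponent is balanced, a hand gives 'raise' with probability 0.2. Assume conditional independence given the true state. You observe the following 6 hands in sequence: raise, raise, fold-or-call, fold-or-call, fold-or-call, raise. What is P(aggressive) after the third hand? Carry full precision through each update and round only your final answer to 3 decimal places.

After 'raise': P(aggressive) = 0.55·0.2000 / (0.55·0.2000 + 0.2·0.8000) ≈ 0.4074
After 'raise': P(aggressive) = 0.55·0.4074 / (0.55·0.4074 + 0.2·0.5926) ≈ 0.6541
After 'fold-or-call': P(aggressive) = 0.45·0.6541 / (0.45·0.6541 + 0.8·0.3459) ≈ 0.5154

0.515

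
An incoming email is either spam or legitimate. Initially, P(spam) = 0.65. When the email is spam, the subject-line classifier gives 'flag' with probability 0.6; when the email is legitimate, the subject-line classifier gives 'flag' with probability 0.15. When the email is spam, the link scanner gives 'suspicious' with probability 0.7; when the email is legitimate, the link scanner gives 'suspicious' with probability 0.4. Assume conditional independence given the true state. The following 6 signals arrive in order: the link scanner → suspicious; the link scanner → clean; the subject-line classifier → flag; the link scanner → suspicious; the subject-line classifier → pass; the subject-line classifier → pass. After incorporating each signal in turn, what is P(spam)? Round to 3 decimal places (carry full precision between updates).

Each posterior becomes the prior for the next update.
After the link scanner='suspicious': P(spam) = 0.7·0.6500 / (0.7·0.6500 + 0.4·0.3500) ≈ 0.7647
After the link scanner='clean': P(spam) = 0.3·0.7647 / (0.3·0.7647 + 0.6·0.2353) ≈ 0.6190
After the subject-line classifier='flag': P(spam) = 0.6·0.6190 / (0.6·0.6190 + 0.15·0.3810) ≈ 0.8667
After the link scanner='suspicious': P(spam) = 0.7·0.8667 / (0.7·0.8667 + 0.4·0.1333) ≈ 0.9192
After the subject-line classifier='pass': P(spam) = 0.4·0.9192 / (0.4·0.9192 + 0.85·0.0808) ≈ 0.8426
After the subject-line classifier='pass': P(spam) = 0.4·0.8426 / (0.4·0.8426 + 0.85·0.1574) ≈ 0.7158

0.716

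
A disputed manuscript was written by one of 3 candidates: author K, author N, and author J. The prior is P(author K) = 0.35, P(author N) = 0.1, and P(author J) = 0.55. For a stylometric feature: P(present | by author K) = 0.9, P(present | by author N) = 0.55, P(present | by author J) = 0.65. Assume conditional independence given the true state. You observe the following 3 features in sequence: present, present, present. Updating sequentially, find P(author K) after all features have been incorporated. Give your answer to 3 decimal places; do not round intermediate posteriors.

0.603

After 'present': normaliser = 0.9·0.3500 + 0.55·0.1000 + 0.65·0.5500; P(author K) ≈ 0.4330, P(author N) ≈ 0.0756, P(author J) ≈ 0.4914
After 'present': normaliser = 0.9·0.4330 + 0.55·0.0756 + 0.65·0.4914; P(author K) ≈ 0.5191, P(author N) ≈ 0.0554, P(author J) ≈ 0.4255
After 'present': normaliser = 0.9·0.5191 + 0.55·0.0554 + 0.65·0.4255; P(author K) ≈ 0.6034, P(author N) ≈ 0.0393, P(author J) ≈ 0.3572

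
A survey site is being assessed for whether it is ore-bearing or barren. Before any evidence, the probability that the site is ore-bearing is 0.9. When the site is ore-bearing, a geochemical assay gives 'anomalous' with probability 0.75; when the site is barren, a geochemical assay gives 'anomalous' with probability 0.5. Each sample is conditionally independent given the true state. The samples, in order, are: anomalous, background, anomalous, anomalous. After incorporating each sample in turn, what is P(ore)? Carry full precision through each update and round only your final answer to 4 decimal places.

0.9382

After 'anomalous': P(ore) = 0.75·0.9000 / (0.75·0.9000 + 0.5·0.1000) ≈ 0.9310
After 'background': P(ore) = 0.25·0.9310 / (0.25·0.9310 + 0.5·0.0690) ≈ 0.8710
After 'anomalous': P(ore) = 0.75·0.8710 / (0.75·0.8710 + 0.5·0.1290) ≈ 0.9101
After 'anomalous': P(ore) = 0.75·0.9101 / (0.75·0.9101 + 0.5·0.0899) ≈ 0.9382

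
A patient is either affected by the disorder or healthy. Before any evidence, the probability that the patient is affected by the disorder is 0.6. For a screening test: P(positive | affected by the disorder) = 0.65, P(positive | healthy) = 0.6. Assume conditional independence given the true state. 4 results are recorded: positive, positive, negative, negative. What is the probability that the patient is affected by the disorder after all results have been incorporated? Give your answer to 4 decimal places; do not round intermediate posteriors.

0.5741

After 'positive': P(affected) = 0.65·0.6000 / (0.65·0.6000 + 0.6·0.4000) ≈ 0.6190
After 'positive': P(affected) = 0.65·0.6190 / (0.65·0.6190 + 0.6·0.3810) ≈ 0.6377
After 'negative': P(affected) = 0.35·0.6377 / (0.35·0.6377 + 0.4·0.3623) ≈ 0.6064
After 'negative': P(affected) = 0.35·0.6064 / (0.35·0.6064 + 0.4·0.3936) ≈ 0.5741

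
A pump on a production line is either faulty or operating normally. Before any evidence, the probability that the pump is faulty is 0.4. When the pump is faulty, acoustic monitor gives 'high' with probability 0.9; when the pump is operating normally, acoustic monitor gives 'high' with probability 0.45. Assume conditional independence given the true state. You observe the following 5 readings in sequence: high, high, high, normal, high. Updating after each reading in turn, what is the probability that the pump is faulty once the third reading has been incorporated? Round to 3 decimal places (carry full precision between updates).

After 'high': P(faulty) = 0.9·0.4000 / (0.9·0.4000 + 0.45·0.6000) ≈ 0.5714
After 'high': P(faulty) = 0.9·0.5714 / (0.9·0.5714 + 0.45·0.4286) ≈ 0.7273
After 'high': P(faulty) = 0.9·0.7273 / (0.9·0.7273 + 0.45·0.2727) ≈ 0.8421

0.842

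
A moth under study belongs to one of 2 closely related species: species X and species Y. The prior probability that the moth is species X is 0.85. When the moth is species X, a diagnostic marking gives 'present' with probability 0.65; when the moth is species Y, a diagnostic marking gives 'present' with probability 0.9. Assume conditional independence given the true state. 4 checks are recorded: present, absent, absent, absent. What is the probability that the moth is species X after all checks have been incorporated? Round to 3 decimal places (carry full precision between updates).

0.994

After 'present': P(species X) = 0.65·0.8500 / (0.65·0.8500 + 0.9·0.1500) ≈ 0.8036
After 'absent': P(species X) = 0.35·0.8036 / (0.35·0.8036 + 0.1·0.1964) ≈ 0.9347
After 'absent': P(species X) = 0.35·0.9347 / (0.35·0.9347 + 0.1·0.0653) ≈ 0.9804
After 'absent': P(species X) = 0.35·0.9804 / (0.35·0.9804 + 0.1·0.0196) ≈ 0.9943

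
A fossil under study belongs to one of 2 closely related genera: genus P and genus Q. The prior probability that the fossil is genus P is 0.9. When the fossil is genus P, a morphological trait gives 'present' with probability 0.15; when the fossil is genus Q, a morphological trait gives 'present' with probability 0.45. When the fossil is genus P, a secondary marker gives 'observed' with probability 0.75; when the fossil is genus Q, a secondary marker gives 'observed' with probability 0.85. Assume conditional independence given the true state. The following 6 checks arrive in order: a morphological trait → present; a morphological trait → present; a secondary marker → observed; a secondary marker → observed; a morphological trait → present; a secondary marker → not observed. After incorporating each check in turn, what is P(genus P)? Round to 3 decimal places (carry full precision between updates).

After a morphological trait='present': P(genus P) = 0.15·0.9000 / (0.15·0.9000 + 0.45·0.1000) ≈ 0.7500
After a morphological trait='present': P(genus P) = 0.15·0.7500 / (0.15·0.7500 + 0.45·0.2500) ≈ 0.5000
After a secondary marker='observed': P(genus P) = 0.75·0.5000 / (0.75·0.5000 + 0.85·0.5000) ≈ 0.4688
After a secondary marker='observed': P(genus P) = 0.75·0.4688 / (0.75·0.4688 + 0.85·0.5312) ≈ 0.4377
After a morphological trait='present': P(genus P) = 0.15·0.4377 / (0.15·0.4377 + 0.45·0.5623) ≈ 0.2060
After a secondary marker='not observed': P(genus P) = 0.25·0.2060 / (0.25·0.2060 + 0.15·0.7940) ≈ 0.3019

0.302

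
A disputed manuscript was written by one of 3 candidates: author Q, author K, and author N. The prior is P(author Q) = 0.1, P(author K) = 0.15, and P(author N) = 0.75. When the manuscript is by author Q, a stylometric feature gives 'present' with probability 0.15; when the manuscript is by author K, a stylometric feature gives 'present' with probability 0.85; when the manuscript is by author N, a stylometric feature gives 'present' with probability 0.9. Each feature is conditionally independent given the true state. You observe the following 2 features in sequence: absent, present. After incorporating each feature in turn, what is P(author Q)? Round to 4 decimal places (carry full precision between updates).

0.1283

After 'absent': normaliser = 0.85·0.1000 + 0.15·0.1500 + 0.1·0.7500; P(author Q) ≈ 0.4658, P(author K) ≈ 0.1233, P(author N) ≈ 0.4110
After 'present': normaliser = 0.15·0.4658 + 0.85·0.1233 + 0.9·0.4110; P(author Q) ≈ 0.1283, P(author K) ≈ 0.1925, P(author N) ≈ 0.6792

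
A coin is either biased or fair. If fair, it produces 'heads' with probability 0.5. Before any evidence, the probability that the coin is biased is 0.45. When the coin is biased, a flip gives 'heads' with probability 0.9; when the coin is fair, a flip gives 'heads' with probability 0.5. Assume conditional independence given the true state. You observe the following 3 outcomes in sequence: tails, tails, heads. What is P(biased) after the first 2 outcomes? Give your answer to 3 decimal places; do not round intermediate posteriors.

0.032

After 'tails': P(biased) = 0.1·0.4500 / (0.1·0.4500 + 0.5·0.5500) ≈ 0.1406
After 'tails': P(biased) = 0.1·0.1406 / (0.1·0.1406 + 0.5·0.8594) ≈ 0.0317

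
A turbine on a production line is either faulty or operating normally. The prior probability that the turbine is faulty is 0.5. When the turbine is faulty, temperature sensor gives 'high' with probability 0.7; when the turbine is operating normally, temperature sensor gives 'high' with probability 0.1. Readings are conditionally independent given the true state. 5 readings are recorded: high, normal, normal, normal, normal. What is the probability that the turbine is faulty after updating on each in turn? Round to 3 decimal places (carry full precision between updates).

After 'high': P(faulty) = 0.7·0.5000 / (0.7·0.5000 + 0.1·0.5000) ≈ 0.8750
After 'normal': P(faulty) = 0.3·0.8750 / (0.3·0.8750 + 0.9·0.1250) ≈ 0.7000
After 'normal': P(faulty) = 0.3·0.7000 / (0.3·0.7000 + 0.9·0.3000) ≈ 0.4375
After 'normal': P(faulty) = 0.3·0.4375 / (0.3·0.4375 + 0.9·0.5625) ≈ 0.2059
After 'normal': P(faulty) = 0.3·0.2059 / (0.3·0.2059 + 0.9·0.7941) ≈ 0.0795

0.080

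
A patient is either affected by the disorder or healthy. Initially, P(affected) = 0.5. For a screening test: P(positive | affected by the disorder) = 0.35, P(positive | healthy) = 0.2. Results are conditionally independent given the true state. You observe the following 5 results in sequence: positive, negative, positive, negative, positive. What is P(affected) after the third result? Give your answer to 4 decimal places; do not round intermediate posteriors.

0.7133

Apply Bayes' rule sequentially, carrying P(affected) forward.
After 'positive': P(affected) = 0.35·0.5000 / (0.35·0.5000 + 0.2·0.5000) ≈ 0.6364
After 'negative': P(affected) = 0.65·0.6364 / (0.65·0.6364 + 0.8·0.3636) ≈ 0.5871
After 'positive': P(affected) = 0.35·0.5871 / (0.35·0.5871 + 0.2·0.4129) ≈ 0.7133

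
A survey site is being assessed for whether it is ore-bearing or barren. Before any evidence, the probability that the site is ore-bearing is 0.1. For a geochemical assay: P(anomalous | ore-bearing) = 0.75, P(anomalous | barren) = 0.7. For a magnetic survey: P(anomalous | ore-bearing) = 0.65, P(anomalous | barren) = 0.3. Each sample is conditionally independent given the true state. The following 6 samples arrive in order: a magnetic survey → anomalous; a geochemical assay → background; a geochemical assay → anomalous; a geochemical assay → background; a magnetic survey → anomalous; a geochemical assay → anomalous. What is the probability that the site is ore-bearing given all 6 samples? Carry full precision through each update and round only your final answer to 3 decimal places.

Apply Bayes' rule sequentially, carrying P(ore) forward.
After a magnetic survey='anomalous': P(ore) = 0.65·0.1000 / (0.65·0.1000 + 0.3·0.9000) ≈ 0.1940
After a geochemical assay='background': P(ore) = 0.25·0.1940 / (0.25·0.1940 + 0.3·0.8060) ≈ 0.1671
After a geochemical assay='anomalous': P(ore) = 0.75·0.1671 / (0.75·0.1671 + 0.7·0.8329) ≈ 0.1769
After a geochemical assay='background': P(ore) = 0.25·0.1769 / (0.25·0.1769 + 0.3·0.8231) ≈ 0.1519
After a magnetic survey='anomalous': P(ore) = 0.65·0.1519 / (0.65·0.1519 + 0.3·0.8481) ≈ 0.2796
After a geochemical assay='anomalous': P(ore) = 0.75·0.2796 / (0.75·0.2796 + 0.7·0.7204) ≈ 0.2937

0.294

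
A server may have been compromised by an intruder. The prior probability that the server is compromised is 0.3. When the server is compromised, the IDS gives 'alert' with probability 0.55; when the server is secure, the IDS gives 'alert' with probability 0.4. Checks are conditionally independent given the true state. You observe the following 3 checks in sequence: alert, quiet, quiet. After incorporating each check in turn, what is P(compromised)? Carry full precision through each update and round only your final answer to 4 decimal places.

After 'alert': P(compromised) = 0.55·0.3000 / (0.55·0.3000 + 0.4·0.7000) ≈ 0.3708
After 'quiet': P(compromised) = 0.45·0.3708 / (0.45·0.3708 + 0.6·0.6292) ≈ 0.3065
After 'quiet': P(compromised) = 0.45·0.3065 / (0.45·0.3065 + 0.6·0.6935) ≈ 0.2490

0.2490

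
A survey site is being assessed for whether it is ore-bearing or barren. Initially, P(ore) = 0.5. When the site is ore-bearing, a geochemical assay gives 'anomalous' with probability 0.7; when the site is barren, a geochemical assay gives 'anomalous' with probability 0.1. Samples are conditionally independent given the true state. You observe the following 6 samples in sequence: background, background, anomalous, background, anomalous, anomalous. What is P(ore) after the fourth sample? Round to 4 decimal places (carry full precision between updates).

After 'background': P(ore) = 0.3·0.5000 / (0.3·0.5000 + 0.9·0.5000) ≈ 0.2500
After 'background': P(ore) = 0.3·0.2500 / (0.3·0.2500 + 0.9·0.7500) ≈ 0.1000
After 'anomalous': P(ore) = 0.7·0.1000 / (0.7·0.1000 + 0.1·0.9000) ≈ 0.4375
After 'background': P(ore) = 0.3·0.4375 / (0.3·0.4375 + 0.9·0.5625) ≈ 0.2059

0.2059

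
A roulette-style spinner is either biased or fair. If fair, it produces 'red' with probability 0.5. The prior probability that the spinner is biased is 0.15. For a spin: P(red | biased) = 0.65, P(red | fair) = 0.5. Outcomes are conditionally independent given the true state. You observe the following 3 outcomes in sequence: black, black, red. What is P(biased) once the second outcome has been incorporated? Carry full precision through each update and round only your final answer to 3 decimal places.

0.080

Each posterior becomes the prior for the next update.
After 'black': P(biased) = 0.35·0.1500 / (0.35·0.1500 + 0.5·0.8500) ≈ 0.1099
After 'black': P(biased) = 0.35·0.1099 / (0.35·0.1099 + 0.5·0.8901) ≈ 0.0796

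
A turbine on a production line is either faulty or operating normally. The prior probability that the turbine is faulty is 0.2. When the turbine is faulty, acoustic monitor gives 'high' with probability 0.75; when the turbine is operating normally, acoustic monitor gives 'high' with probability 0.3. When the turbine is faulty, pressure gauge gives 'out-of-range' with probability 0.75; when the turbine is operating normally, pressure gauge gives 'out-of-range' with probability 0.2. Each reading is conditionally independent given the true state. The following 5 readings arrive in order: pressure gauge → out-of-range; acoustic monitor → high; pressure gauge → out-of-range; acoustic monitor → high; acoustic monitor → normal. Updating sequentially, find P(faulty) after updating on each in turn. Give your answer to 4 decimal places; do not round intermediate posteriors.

Each posterior becomes the prior for the next update.
After pressure gauge='out-of-range': P(faulty) = 0.75·0.2000 / (0.75·0.2000 + 0.2·0.8000) ≈ 0.4839
After acoustic monitor='high': P(faulty) = 0.75·0.4839 / (0.75·0.4839 + 0.3·0.5161) ≈ 0.7009
After pressure gauge='out-of-range': P(faulty) = 0.75·0.7009 / (0.75·0.7009 + 0.2·0.2991) ≈ 0.8978
After acoustic monitor='high': P(faulty) = 0.75·0.8978 / (0.75·0.8978 + 0.3·0.1022) ≈ 0.9565
After acoustic monitor='normal': P(faulty) = 0.25·0.9565 / (0.25·0.9565 + 0.7·0.0435) ≈ 0.8870

0.8870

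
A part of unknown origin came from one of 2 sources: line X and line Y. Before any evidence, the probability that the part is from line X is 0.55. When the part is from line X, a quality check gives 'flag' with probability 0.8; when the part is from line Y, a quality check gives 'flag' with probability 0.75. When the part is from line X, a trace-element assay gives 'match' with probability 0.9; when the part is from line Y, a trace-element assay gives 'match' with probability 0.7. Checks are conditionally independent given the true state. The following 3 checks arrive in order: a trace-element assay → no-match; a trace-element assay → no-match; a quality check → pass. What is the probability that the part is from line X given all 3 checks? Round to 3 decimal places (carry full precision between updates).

After a trace-element assay='no-match': P(line X) = 0.1·0.5500 / (0.1·0.5500 + 0.3·0.4500) ≈ 0.2895
After a trace-element assay='no-match': P(line X) = 0.1·0.2895 / (0.1·0.2895 + 0.3·0.7105) ≈ 0.1196
After a quality check='pass': P(line X) = 0.2·0.1196 / (0.2·0.1196 + 0.25·0.8804) ≈ 0.0980

0.098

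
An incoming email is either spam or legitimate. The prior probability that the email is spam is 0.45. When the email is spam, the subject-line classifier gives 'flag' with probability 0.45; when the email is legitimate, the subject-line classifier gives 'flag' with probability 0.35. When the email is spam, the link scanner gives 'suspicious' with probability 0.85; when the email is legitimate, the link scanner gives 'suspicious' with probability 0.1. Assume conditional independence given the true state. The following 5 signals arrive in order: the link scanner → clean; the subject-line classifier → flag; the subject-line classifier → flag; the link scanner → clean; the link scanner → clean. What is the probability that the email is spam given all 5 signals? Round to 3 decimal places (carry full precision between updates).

Apply Bayes' rule sequentially, carrying P(spam) forward.
After the link scanner='clean': P(spam) = 0.15·0.4500 / (0.15·0.4500 + 0.9·0.5500) ≈ 0.1200
After the subject-line classifier='flag': P(spam) = 0.45·0.1200 / (0.45·0.1200 + 0.35·0.8800) ≈ 0.1492
After the subject-line classifier='flag': P(spam) = 0.45·0.1492 / (0.45·0.1492 + 0.35·0.8508) ≈ 0.1840
After the link scanner='clean': P(spam) = 0.15·0.1840 / (0.15·0.1840 + 0.9·0.8160) ≈ 0.0362
After the link scanner='clean': P(spam) = 0.15·0.0362 / (0.15·0.0362 + 0.9·0.9638) ≈ 0.0062

0.006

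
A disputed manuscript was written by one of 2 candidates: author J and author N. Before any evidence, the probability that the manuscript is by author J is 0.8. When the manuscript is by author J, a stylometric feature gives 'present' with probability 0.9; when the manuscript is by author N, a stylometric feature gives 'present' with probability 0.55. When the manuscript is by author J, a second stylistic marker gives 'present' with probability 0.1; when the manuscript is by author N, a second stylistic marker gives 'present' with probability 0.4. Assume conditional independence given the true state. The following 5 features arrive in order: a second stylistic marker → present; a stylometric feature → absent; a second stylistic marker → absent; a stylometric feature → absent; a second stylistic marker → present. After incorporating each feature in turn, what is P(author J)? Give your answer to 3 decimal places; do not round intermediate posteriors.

0.018

After a second stylistic marker='present': P(author J) = 0.1·0.8000 / (0.1·0.8000 + 0.4·0.2000) ≈ 0.5000
After a stylometric feature='absent': P(author J) = 0.1·0.5000 / (0.1·0.5000 + 0.45·0.5000) ≈ 0.1818
After a second stylistic marker='absent': P(author J) = 0.9·0.1818 / (0.9·0.1818 + 0.6·0.8182) ≈ 0.2500
After a stylometric feature='absent': P(author J) = 0.1·0.2500 / (0.1·0.2500 + 0.45·0.7500) ≈ 0.0690
After a second stylistic marker='present': P(author J) = 0.1·0.0690 / (0.1·0.0690 + 0.4·0.9310) ≈ 0.0182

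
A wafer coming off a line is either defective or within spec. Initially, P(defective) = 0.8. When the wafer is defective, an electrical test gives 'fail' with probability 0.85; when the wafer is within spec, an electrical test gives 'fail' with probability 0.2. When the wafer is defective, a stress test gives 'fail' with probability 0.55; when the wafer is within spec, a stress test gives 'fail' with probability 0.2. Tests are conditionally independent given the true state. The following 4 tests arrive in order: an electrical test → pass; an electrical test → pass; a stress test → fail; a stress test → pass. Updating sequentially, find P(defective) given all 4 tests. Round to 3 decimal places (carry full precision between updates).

Apply Bayes' rule sequentially, carrying P(defective) forward.
After an electrical test='pass': P(defective) = 0.15·0.8000 / (0.15·0.8000 + 0.8·0.2000) ≈ 0.4286
After an electrical test='pass': P(defective) = 0.15·0.4286 / (0.15·0.4286 + 0.8·0.5714) ≈ 0.1233
After a stress test='fail': P(defective) = 0.55·0.1233 / (0.55·0.1233 + 0.2·0.8767) ≈ 0.2789
After a stress test='pass': P(defective) = 0.45·0.2789 / (0.45·0.2789 + 0.8·0.7211) ≈ 0.1787

0.179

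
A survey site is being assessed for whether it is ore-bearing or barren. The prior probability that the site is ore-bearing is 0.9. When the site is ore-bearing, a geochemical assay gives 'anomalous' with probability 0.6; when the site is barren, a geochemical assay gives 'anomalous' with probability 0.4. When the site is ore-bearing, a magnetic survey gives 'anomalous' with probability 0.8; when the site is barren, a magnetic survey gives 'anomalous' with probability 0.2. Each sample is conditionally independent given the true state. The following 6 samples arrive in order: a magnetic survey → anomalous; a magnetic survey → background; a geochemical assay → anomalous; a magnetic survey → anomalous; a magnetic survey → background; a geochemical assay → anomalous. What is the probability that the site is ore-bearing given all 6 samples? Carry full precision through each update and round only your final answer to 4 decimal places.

0.9529

After a magnetic survey='anomalous': P(ore) = 0.8·0.9000 / (0.8·0.9000 + 0.2·0.1000) ≈ 0.9730
After a magnetic survey='background': P(ore) = 0.2·0.9730 / (0.2·0.9730 + 0.8·0.0270) ≈ 0.9000
After a geochemical assay='anomalous': P(ore) = 0.6·0.9000 / (0.6·0.9000 + 0.4·0.1000) ≈ 0.9310
After a magnetic survey='anomalous': P(ore) = 0.8·0.9310 / (0.8·0.9310 + 0.2·0.0690) ≈ 0.9818
After a magnetic survey='background': P(ore) = 0.2·0.9818 / (0.2·0.9818 + 0.8·0.0182) ≈ 0.9310
After a geochemical assay='anomalous': P(ore) = 0.6·0.9310 / (0.6·0.9310 + 0.4·0.0690) ≈ 0.9529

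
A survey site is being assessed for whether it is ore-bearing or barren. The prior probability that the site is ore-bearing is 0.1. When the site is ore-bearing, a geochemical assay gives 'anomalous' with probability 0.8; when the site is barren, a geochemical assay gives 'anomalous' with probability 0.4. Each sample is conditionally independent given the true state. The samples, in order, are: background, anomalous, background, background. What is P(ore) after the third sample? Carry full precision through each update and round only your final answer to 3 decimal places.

After 'background': P(ore) = 0.2·0.1000 / (0.2·0.1000 + 0.6·0.9000) ≈ 0.0357
After 'anomalous': P(ore) = 0.8·0.0357 / (0.8·0.0357 + 0.4·0.9643) ≈ 0.0690
After 'background': P(ore) = 0.2·0.0690 / (0.2·0.0690 + 0.6·0.9310) ≈ 0.0241

0.024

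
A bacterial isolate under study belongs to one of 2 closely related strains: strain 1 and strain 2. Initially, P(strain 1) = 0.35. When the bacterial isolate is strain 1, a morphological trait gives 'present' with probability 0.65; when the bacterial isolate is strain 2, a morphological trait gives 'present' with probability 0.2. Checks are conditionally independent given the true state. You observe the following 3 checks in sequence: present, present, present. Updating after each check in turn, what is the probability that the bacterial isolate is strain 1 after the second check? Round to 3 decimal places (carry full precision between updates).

0.850

After 'present': P(strain 1) = 0.65·0.3500 / (0.65·0.3500 + 0.2·0.6500) ≈ 0.6364
After 'present': P(strain 1) = 0.65·0.6364 / (0.65·0.6364 + 0.2·0.3636) ≈ 0.8505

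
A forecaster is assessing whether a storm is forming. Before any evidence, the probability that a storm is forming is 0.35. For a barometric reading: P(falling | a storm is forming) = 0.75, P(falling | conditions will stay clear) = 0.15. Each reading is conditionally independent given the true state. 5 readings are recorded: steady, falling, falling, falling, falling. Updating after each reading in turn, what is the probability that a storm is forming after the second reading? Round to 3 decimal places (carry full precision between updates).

0.442

After 'steady': P(storm) = 0.25·0.3500 / (0.25·0.3500 + 0.85·0.6500) ≈ 0.1367
After 'falling': P(storm) = 0.75·0.1367 / (0.75·0.1367 + 0.15·0.8633) ≈ 0.4419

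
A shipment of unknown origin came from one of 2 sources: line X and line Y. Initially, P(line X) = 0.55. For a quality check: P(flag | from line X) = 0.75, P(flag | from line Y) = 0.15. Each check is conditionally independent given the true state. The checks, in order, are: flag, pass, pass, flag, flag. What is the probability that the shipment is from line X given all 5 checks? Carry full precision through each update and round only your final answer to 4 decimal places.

0.9297

After 'flag': P(line X) = 0.75·0.5500 / (0.75·0.5500 + 0.15·0.4500) ≈ 0.8594
After 'pass': P(line X) = 0.25·0.8594 / (0.25·0.8594 + 0.85·0.1406) ≈ 0.6425
After 'pass': P(line X) = 0.25·0.6425 / (0.25·0.6425 + 0.85·0.3575) ≈ 0.3458
After 'flag': P(line X) = 0.75·0.3458 / (0.75·0.3458 + 0.15·0.6542) ≈ 0.7255
After 'flag': P(line X) = 0.75·0.7255 / (0.75·0.7255 + 0.15·0.2745) ≈ 0.9297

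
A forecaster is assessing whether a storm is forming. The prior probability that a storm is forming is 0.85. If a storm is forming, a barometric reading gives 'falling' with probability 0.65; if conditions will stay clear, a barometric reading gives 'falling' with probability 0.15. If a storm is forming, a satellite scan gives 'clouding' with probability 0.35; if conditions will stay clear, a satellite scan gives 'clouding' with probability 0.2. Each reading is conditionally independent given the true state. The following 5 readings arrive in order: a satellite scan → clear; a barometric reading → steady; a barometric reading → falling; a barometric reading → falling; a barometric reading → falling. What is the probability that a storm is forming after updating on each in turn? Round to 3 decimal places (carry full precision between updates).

After a satellite scan='clear': P(storm) = 0.65·0.8500 / (0.65·0.8500 + 0.8·0.1500) ≈ 0.8216
After a barometric reading='steady': P(storm) = 0.35·0.8216 / (0.35·0.8216 + 0.85·0.1784) ≈ 0.6547
After a barometric reading='falling': P(storm) = 0.65·0.6547 / (0.65·0.6547 + 0.15·0.3453) ≈ 0.8915
After a barometric reading='falling': P(storm) = 0.65·0.8915 / (0.65·0.8915 + 0.15·0.1085) ≈ 0.9727
After a barometric reading='falling': P(storm) = 0.65·0.9727 / (0.65·0.9727 + 0.15·0.0273) ≈ 0.9936

0.994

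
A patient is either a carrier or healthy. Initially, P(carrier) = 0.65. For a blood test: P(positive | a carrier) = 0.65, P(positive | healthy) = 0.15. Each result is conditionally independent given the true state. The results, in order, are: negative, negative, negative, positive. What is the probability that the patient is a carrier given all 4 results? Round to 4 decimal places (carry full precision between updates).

0.3597

After 'negative': P(carrier) = 0.35·0.6500 / (0.35·0.6500 + 0.85·0.3500) ≈ 0.4333
After 'negative': P(carrier) = 0.35·0.4333 / (0.35·0.4333 + 0.85·0.5667) ≈ 0.2395
After 'negative': P(carrier) = 0.35·0.2395 / (0.35·0.2395 + 0.85·0.7605) ≈ 0.1148
After 'positive': P(carrier) = 0.65·0.1148 / (0.65·0.1148 + 0.15·0.8852) ≈ 0.3597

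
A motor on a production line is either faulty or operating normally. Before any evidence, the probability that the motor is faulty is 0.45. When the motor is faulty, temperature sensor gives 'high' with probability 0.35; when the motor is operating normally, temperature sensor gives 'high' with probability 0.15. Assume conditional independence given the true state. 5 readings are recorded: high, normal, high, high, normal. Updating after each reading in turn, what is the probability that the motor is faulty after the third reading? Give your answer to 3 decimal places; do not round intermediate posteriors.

Each posterior becomes the prior for the next update.
After 'high': P(faulty) = 0.35·0.4500 / (0.35·0.4500 + 0.15·0.5500) ≈ 0.6562
After 'normal': P(faulty) = 0.65·0.6562 / (0.65·0.6562 + 0.85·0.3438) ≈ 0.5935
After 'high': P(faulty) = 0.35·0.5935 / (0.35·0.5935 + 0.15·0.4065) ≈ 0.7731

0.773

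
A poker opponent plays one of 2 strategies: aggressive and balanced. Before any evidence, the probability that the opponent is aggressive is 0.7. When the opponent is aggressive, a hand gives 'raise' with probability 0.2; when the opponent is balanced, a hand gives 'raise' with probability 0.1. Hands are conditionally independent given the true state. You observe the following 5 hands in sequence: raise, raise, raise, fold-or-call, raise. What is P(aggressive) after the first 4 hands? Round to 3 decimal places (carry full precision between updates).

0.943

After 'raise': P(aggressive) = 0.2·0.7000 / (0.2·0.7000 + 0.1·0.3000) ≈ 0.8235
After 'raise': P(aggressive) = 0.2·0.8235 / (0.2·0.8235 + 0.1·0.1765) ≈ 0.9032
After 'raise': P(aggressive) = 0.2·0.9032 / (0.2·0.9032 + 0.1·0.0968) ≈ 0.9492
After 'fold-or-call': P(aggressive) = 0.8·0.9492 / (0.8·0.9492 + 0.9·0.0508) ≈ 0.9432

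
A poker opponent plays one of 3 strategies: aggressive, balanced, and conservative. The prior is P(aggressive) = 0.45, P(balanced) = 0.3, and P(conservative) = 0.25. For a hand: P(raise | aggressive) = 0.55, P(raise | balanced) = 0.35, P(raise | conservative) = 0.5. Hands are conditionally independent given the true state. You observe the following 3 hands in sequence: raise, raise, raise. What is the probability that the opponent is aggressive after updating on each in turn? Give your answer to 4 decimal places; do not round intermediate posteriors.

0.6292

After 'raise': normaliser = 0.55·0.4500 + 0.35·0.3000 + 0.5·0.2500; P(aggressive) ≈ 0.5183, P(balanced) ≈ 0.2199, P(conservative) ≈ 0.2618
After 'raise': normaliser = 0.55·0.5183 + 0.35·0.2199 + 0.5·0.2618; P(aggressive) ≈ 0.5783, P(balanced) ≈ 0.1561, P(conservative) ≈ 0.2655
After 'raise': normaliser = 0.55·0.5783 + 0.35·0.1561 + 0.5·0.2655; P(aggressive) ≈ 0.6292, P(balanced) ≈ 0.1081, P(conservative) ≈ 0.2626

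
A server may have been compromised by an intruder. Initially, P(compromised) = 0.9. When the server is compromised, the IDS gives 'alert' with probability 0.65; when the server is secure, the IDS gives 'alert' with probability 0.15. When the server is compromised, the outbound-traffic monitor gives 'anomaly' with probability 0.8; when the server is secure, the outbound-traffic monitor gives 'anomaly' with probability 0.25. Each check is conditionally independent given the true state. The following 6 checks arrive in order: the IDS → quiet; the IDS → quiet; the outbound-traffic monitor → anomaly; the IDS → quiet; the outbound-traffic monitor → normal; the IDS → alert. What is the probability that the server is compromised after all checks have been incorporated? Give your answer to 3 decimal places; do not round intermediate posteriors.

Apply Bayes' rule sequentially, carrying P(compromised) forward.
After the IDS='quiet': P(compromised) = 0.35·0.9000 / (0.35·0.9000 + 0.85·0.1000) ≈ 0.7875
After the IDS='quiet': P(compromised) = 0.35·0.7875 / (0.35·0.7875 + 0.85·0.2125) ≈ 0.6041
After the outbound-traffic monitor='anomaly': P(compromised) = 0.8·0.6041 / (0.8·0.6041 + 0.25·0.3959) ≈ 0.8300
After the IDS='quiet': P(compromised) = 0.35·0.8300 / (0.35·0.8300 + 0.85·0.1700) ≈ 0.6678
After the outbound-traffic monitor='normal': P(compromised) = 0.2·0.6678 / (0.2·0.6678 + 0.75·0.3322) ≈ 0.3490
After the IDS='alert': P(compromised) = 0.65·0.3490 / (0.65·0.3490 + 0.15·0.6510) ≈ 0.6991

0.699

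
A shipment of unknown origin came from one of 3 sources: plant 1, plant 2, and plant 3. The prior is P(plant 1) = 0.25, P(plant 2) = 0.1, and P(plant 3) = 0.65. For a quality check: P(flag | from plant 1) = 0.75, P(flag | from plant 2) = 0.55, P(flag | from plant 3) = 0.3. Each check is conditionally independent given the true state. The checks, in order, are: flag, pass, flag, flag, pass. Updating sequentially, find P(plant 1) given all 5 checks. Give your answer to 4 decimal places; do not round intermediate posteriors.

After 'flag': normaliser = 0.75·0.2500 + 0.55·0.1000 + 0.3·0.6500; P(plant 1) ≈ 0.4286, P(plant 2) ≈ 0.1257, P(plant 3) ≈ 0.4457
After 'pass': normaliser = 0.25·0.4286 + 0.45·0.1257 + 0.7·0.4457; P(plant 1) ≈ 0.2252, P(plant 2) ≈ 0.1189, P(plant 3) ≈ 0.6559
After 'flag': normaliser = 0.75·0.2252 + 0.55·0.1189 + 0.3·0.6559; P(plant 1) ≈ 0.3918, P(plant 2) ≈ 0.1517, P(plant 3) ≈ 0.4564
After 'flag': normaliser = 0.75·0.3918 + 0.55·0.1517 + 0.3·0.4564; P(plant 1) ≈ 0.5715, P(plant 2) ≈ 0.1623, P(plant 3) ≈ 0.2663
After 'pass': normaliser = 0.25·0.5715 + 0.45·0.1623 + 0.7·0.2663; P(plant 1) ≈ 0.3552, P(plant 2) ≈ 0.1815, P(plant 3) ≈ 0.4633

0.3552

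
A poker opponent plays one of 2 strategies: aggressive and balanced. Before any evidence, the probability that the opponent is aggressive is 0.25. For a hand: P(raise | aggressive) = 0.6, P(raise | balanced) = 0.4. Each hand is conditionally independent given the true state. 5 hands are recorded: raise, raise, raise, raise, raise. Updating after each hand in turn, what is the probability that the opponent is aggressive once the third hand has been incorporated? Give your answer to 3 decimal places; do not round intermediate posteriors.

After 'raise': P(aggressive) = 0.6·0.2500 / (0.6·0.2500 + 0.4·0.7500) ≈ 0.3333
After 'raise': P(aggressive) = 0.6·0.3333 / (0.6·0.3333 + 0.4·0.6667) ≈ 0.4286
After 'raise': P(aggressive) = 0.6·0.4286 / (0.6·0.4286 + 0.4·0.5714) ≈ 0.5294

0.529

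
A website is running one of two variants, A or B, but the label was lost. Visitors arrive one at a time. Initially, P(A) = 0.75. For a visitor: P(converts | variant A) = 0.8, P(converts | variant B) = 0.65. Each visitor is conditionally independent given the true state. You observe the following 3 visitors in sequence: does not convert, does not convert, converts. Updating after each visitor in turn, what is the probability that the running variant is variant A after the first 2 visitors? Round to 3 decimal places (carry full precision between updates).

0.495

After 'does not convert': P(A) = 0.2·0.7500 / (0.2·0.7500 + 0.35·0.2500) ≈ 0.6316
After 'does not convert': P(A) = 0.2·0.6316 / (0.2·0.6316 + 0.35·0.3684) ≈ 0.4948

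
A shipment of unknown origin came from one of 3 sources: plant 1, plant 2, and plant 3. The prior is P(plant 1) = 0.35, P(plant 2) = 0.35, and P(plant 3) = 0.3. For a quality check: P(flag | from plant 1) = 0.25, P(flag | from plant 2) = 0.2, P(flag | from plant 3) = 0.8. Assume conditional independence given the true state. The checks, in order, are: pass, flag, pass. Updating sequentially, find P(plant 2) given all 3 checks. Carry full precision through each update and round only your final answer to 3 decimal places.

0.432

After 'pass': normaliser = 0.75·0.3500 + 0.8·0.3500 + 0.2·0.3000; P(plant 1) ≈ 0.4357, P(plant 2) ≈ 0.4647, P(plant 3) ≈ 0.0996
After 'flag': normaliser = 0.25·0.4357 + 0.2·0.4647 + 0.8·0.0996; P(plant 1) ≈ 0.3869, P(plant 2) ≈ 0.3301, P(plant 3) ≈ 0.2830
After 'pass': normaliser = 0.75·0.3869 + 0.8·0.3301 + 0.2·0.2830; P(plant 1) ≈ 0.4750, P(plant 2) ≈ 0.4324, P(plant 3) ≈ 0.0926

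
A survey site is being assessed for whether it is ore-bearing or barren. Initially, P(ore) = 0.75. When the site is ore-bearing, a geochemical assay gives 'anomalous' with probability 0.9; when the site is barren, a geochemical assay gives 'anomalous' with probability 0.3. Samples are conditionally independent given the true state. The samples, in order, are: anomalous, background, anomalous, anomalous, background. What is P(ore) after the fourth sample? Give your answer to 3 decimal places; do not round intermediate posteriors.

After 'anomalous': P(ore) = 0.9·0.7500 / (0.9·0.7500 + 0.3·0.2500) ≈ 0.9000
After 'background': P(ore) = 0.1·0.9000 / (0.1·0.9000 + 0.7·0.1000) ≈ 0.5625
After 'anomalous': P(ore) = 0.9·0.5625 / (0.9·0.5625 + 0.3·0.4375) ≈ 0.7941
After 'anomalous': P(ore) = 0.9·0.7941 / (0.9·0.7941 + 0.3·0.2059) ≈ 0.9205

0.920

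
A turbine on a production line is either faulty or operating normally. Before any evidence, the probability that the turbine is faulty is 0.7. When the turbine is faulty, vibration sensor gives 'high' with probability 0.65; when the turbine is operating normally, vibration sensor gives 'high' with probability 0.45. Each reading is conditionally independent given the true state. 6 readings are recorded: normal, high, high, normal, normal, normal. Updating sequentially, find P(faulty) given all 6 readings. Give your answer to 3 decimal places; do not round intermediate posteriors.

0.444

After 'normal': P(faulty) = 0.35·0.7000 / (0.35·0.7000 + 0.55·0.3000) ≈ 0.5976
After 'high': P(faulty) = 0.65·0.5976 / (0.65·0.5976 + 0.45·0.4024) ≈ 0.6820
After 'high': P(faulty) = 0.65·0.6820 / (0.65·0.6820 + 0.45·0.3180) ≈ 0.7560
After 'normal': P(faulty) = 0.35·0.7560 / (0.35·0.7560 + 0.55·0.2440) ≈ 0.6635
After 'normal': P(faulty) = 0.35·0.6635 / (0.35·0.6635 + 0.55·0.3365) ≈ 0.5565
After 'normal': P(faulty) = 0.35·0.5565 / (0.35·0.5565 + 0.55·0.4435) ≈ 0.4439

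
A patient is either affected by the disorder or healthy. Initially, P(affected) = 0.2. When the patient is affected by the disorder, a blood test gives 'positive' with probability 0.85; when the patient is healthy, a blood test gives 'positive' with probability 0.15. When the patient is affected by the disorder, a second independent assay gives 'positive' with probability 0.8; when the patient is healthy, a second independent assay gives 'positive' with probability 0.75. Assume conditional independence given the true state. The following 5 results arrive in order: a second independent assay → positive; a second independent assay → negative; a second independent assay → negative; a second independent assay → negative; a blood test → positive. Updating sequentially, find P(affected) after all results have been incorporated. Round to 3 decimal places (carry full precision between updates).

After a second independent assay='positive': P(affected) = 0.8·0.2000 / (0.8·0.2000 + 0.75·0.8000) ≈ 0.2105
After a second independent assay='negative': P(affected) = 0.2·0.2105 / (0.2·0.2105 + 0.25·0.7895) ≈ 0.1758
After a second independent assay='negative': P(affected) = 0.2·0.1758 / (0.2·0.1758 + 0.25·0.8242) ≈ 0.1458
After a second independent assay='negative': P(affected) = 0.2·0.1458 / (0.2·0.1458 + 0.25·0.8542) ≈ 0.1201
After a blood test='positive': P(affected) = 0.85·0.1201 / (0.85·0.1201 + 0.15·0.8799) ≈ 0.4362

0.436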